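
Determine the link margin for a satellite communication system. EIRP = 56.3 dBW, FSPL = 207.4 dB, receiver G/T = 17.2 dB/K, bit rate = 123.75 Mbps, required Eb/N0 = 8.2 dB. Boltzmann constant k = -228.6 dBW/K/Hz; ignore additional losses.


C/N0 = EIRP - FSPL + G/T - k = 56.3 - 207.4 + 17.2 - (-228.6)
C/N0 = 94.7000 dB-Hz
R_b = 123.75 Mbps = 1.2375e+08 bps -> 10*log10(R_b) = 80.9255 dB-Hz
Eb/N0 = C/N0 - 10*log10(R_b) = 94.7000 - 80.9255 = 13.7745 dB
Margin = Eb/N0 - Eb/N0_req = 13.7745 - 8.2 = 5.5745 dB (link closes)

5.5745 dB


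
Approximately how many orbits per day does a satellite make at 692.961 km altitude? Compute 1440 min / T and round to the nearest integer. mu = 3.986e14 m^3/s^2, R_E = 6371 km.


r = 7.063961e+06 m
T = 2*pi*sqrt(r^3/mu) = 5908.5874 s = 98.4765 min
revs/day = 1440 / 98.4765 = 14.6228
Rounded: 15 revolutions per day

15 revolutions per day


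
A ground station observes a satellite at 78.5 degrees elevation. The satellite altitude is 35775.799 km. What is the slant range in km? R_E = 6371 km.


h = 35775.799 km, el = 78.5 deg
d = -R_E*sin(el) + sqrt((R_E*sin(el))^2 + 2*R_E*h + h^2)
d = -6371.0000*sin(1.3701) + sqrt((6371.0000*0.9799247)^2 + 2*6371.0000*35775.799 + 35775.799^2)
d = 35884.5548 km

35884.5548 km


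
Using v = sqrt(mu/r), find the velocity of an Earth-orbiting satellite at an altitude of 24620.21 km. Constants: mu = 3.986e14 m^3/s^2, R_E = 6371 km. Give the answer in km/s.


r = R_E + alt = 6371.0 + 24620.21 = 30991.2100 km = 3.099121e+07 m
v = sqrt(mu/r) = sqrt(3.986e14 / 3.099121e+07) = 3586.3228 m/s = 3.5863 km/s

3.5863 km/s


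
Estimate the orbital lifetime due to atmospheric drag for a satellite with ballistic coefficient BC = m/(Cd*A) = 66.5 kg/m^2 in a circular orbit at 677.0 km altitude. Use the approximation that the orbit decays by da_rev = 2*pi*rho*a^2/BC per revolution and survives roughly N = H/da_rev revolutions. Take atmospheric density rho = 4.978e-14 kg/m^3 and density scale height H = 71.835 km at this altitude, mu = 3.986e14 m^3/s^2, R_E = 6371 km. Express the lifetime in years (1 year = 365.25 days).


a = R_E + alt = 7048.0000 km = 7.048e+06 m
da_rev = 2*pi*rho*a^2/BC = 2*pi*4.978e-14*(7.048e+06)^2/66.5 = 0.233638767 m per revolution
N = H/da_rev = 71835.0000 m / 0.233638767 m = 307461.8174 revolutions
P = 2*pi*sqrt(a^3/mu) = 5888.5730 s
lifetime = N*P = 307461.8174 * 5888.5730 = 1.8105114e+09 s = 20954.9926 days
years = 20954.9926 / 365.25 = 57.3716 years

57.3716 years


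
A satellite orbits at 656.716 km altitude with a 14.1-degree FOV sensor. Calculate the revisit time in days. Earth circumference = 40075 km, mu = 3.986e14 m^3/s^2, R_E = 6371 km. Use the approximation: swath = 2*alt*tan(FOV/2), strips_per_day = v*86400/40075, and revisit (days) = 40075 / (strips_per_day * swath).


swath = 2*656.716*tan(0.1230457) = 162.4328 km
v = sqrt(mu/r) = 7531.1543 m/s = 7.5312 km/s
strips/day = v*86400/40075 = 7.5312*86400/40075 = 16.2368
coverage/day = strips * swath = 16.2368 * 162.4328 = 2637.3963 km
revisit = 40075 / 2637.3963 = 15.1949 days

15.1949 days


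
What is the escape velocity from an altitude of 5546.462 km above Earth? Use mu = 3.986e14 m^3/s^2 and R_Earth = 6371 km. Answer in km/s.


r = 6371.0 + 5546.462 = 11917.4620 km = 1.1917462e+07 m
v_esc = sqrt(2*mu/r) = sqrt(2*3.986e14 / 1.1917462e+07)
v_esc = 8178.8408 m/s = 8.1788 km/s

8.1788 km/s


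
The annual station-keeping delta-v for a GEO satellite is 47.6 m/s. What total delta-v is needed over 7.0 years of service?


dV = rate * years = 47.6 * 7.0
dV = 333.2000 m/s

333.2000 m/s


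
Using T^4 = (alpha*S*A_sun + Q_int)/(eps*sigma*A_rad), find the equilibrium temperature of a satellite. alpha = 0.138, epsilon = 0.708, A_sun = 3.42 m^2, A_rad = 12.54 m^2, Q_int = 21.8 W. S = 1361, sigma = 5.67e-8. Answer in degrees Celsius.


Numerator = alpha*S*A_sun + Q_int = 0.138*1361*3.42 + 21.8 = 664.1376 W
Denominator = eps*sigma*A_rad = 0.708*5.67e-8*12.54 = 5.0340074e-07 W/K^4
T^4 = 1.3193019e+09 K^4
T = 190.5838 K = -82.5662 C

-82.5662 degrees Celsius


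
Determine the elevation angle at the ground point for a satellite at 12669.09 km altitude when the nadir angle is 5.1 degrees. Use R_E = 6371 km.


r = R_E + alt = 19040.0900 km
Law of sines in the satellite / Earth-center / ground-point triangle:
  sin(nadir)/R_E = sin(90 + el)/r  =>  cos(el) = (r/R_E)*sin(nadir)
cos(el) = (19040.0900 / 6371.0000) * sin(5.1 deg) = 0.2656656
el = arccos(0.2656656) = 74.5935 deg
(Earth-central angle = 90 - nadir - el = 10.3065 deg)

74.5935 degrees


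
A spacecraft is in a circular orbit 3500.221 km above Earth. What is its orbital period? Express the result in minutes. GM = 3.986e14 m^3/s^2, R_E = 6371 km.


r = 9871.2210 km = 9.871221e+06 m
T = 2*pi*sqrt(r^3/mu) = 2*pi*sqrt(9.6186169e+20 / 3.986e14)
T = 9760.3981 s = 162.6733 min

162.6733 minutes


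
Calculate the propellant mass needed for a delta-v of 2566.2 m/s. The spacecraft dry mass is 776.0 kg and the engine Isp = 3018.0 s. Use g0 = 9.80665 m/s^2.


ve = Isp * g0 = 3018.0 * 9.80665 = 29596.469700 m/s
mass ratio = exp(dv/ve) = exp(2566.2/29596.469700) = 1.09057632
m_prop = m_dry * (mr - 1) = 776.0 * (1.09057632 - 1)
m_prop = 70.2872 kg

70.2872 kg


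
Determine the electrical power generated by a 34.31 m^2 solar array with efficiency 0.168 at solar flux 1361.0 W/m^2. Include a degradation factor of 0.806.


P = area * eta * S * degradation
P = 34.31 * 0.168 * 1361.0 * 0.806
P = 6322.9998 W

6322.9998 W


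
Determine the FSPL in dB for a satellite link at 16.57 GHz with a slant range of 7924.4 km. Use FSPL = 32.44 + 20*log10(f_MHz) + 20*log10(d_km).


f = 16.57 GHz = 16570.0000 MHz
d = 7924.4 km
FSPL = 32.44 + 20*log10(16570.0000) + 20*log10(7924.4)
FSPL = 32.44 + 84.3865 + 77.9793
FSPL = 194.8058 dB

194.8058 dB


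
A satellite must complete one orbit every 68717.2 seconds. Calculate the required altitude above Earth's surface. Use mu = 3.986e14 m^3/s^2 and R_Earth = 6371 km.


T = 68717.2 s
r = (mu*T^2/(4*pi^2))^(1/3) = (3.986e14 * 68717.2^2 / (4*pi^2))^(1/3)
r = 3.6260698e+07 m = 36260.6977 km
alt = r - R_E = 36260.6977 - 6371 = 29889.6977 km

29889.6977 km


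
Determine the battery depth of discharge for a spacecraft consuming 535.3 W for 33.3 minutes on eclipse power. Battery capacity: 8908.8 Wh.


E_used = P * t / 60 = 535.3 * 33.3 / 60 = 297.0915 Wh
DOD = E_used / E_total * 100 = 297.0915 / 8908.8 * 100
DOD = 3.3348 %

3.3348 %


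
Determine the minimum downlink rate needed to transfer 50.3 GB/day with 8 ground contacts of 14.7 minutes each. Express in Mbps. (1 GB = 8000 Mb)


total contact time = 8 * 14.7 * 60 = 7056.0000 s
data = 50.3 GB = 402400.0000 Mb
rate = 402400.0000 / 7056.0000 = 57.0295 Mbps

57.0295 Mbps


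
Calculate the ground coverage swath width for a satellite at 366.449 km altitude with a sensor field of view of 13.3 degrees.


FOV = 13.3 deg = 0.2321288 rad
swath = 2 * alt * tan(FOV/2) = 2 * 366.449 * tan(0.1160644)
swath = 2 * 366.449 * 0.1165884
swath = 85.4474 km

85.4474 km


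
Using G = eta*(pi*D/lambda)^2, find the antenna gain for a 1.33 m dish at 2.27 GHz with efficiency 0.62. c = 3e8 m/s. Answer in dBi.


lambda = c/f = 3e8 / 2.27e+09 = 0.1321586 m
G = eta*(pi*D/lambda)^2 = 0.62*(pi*1.33/0.1321586)^2
G = 619.7320 (linear)
G = 10*log10(619.7320) = 27.9220 dBi

27.9220 dBi


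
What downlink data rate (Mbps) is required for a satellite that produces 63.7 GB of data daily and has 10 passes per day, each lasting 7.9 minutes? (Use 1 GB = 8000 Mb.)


total contact time = 10 * 7.9 * 60 = 4740.0000 s
data = 63.7 GB = 509600.0000 Mb
rate = 509600.0000 / 4740.0000 = 107.5105 Mbps

107.5105 Mbps


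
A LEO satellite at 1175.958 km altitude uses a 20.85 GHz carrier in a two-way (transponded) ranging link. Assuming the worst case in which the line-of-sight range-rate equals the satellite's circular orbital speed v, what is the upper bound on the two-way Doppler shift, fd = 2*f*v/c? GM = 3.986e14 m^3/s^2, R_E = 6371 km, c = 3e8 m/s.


r = 7.546958e+06 m
v = sqrt(mu/r) = 7267.4605 m/s (worst-case radial velocity)
f = 20.85 GHz = 2.085e+10 Hz
fd = 2*f*v/c = 2*2.085e+10*7267.4605/3.0e+08
fd = 1.010177e+06 Hz

1.0102e+06 Hz


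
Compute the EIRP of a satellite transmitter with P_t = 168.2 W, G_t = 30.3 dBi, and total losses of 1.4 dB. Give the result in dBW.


Pt = 168.2 W = 22.2583 dBW
EIRP = Pt_dBW + Gt - losses = 22.2583 + 30.3 - 1.4 = 51.1583 dBW

51.1583 dBW


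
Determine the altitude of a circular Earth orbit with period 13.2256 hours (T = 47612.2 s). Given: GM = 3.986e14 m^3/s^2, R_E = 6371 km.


T = 47612.2 s
r = (mu*T^2/(4*pi^2))^(1/3) = (3.986e14 * 47612.2^2 / (4*pi^2))^(1/3)
r = 2.8392569e+07 m = 28392.5687 km
alt = r - R_E = 28392.5687 - 6371 = 22021.5687 km

22021.5687 km


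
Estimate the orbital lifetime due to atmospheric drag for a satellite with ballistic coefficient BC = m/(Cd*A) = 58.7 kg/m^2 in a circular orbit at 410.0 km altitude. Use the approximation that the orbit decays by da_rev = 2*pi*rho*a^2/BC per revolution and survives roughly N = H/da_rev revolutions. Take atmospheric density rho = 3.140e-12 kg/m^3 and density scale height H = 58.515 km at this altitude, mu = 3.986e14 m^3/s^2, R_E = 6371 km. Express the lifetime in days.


a = R_E + alt = 6781.0000 km = 6.781e+06 m
da_rev = 2*pi*rho*a^2/BC = 2*pi*3.140e-12*(6.781e+06)^2/58.7 = 15.454640 m per revolution
N = H/da_rev = 58515.0000 m / 15.454640 m = 3786.2414 revolutions
P = 2*pi*sqrt(a^3/mu) = 5557.1464 s
lifetime = N*P = 3786.2414 * 5557.1464 = 2.1040698e+07 s = 243.5266 days

243.5266 days


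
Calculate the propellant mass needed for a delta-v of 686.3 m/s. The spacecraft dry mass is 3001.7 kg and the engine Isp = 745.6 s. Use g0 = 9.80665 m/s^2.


ve = Isp * g0 = 745.6 * 9.80665 = 7311.838240 m/s
mass ratio = exp(dv/ve) = exp(686.3/7311.838240) = 1.09840759
m_prop = m_dry * (mr - 1) = 3001.7 * (1.09840759 - 1)
m_prop = 295.3901 kg

295.3901 kg


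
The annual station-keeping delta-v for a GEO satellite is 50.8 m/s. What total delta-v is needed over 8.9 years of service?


dV = rate * years = 50.8 * 8.9
dV = 452.1200 m/s

452.1200 m/s


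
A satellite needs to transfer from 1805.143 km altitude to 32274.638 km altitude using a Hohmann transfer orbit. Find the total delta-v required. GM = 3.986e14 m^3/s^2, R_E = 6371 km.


r1 = 8176.1430 km = 8.176143e+06 m
r2 = 38645.6380 km = 3.8645638e+07 m
dv1 = sqrt(mu/r1)*(sqrt(2*r2/(r1+r2)) - 1) = 1988.6590 m/s
dv2 = sqrt(mu/r2)*(1 - sqrt(2*r1/(r1+r2))) = 1313.6323 m/s
total dv = |dv1| + |dv2| = 1988.6590 + 1313.6323 = 3302.2912 m/s = 3.3023 km/s

3.3023 km/s


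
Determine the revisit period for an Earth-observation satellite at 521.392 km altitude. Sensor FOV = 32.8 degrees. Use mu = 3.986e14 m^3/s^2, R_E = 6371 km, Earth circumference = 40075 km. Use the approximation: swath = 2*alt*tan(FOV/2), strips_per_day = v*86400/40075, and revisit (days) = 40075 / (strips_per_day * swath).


swath = 2*521.392*tan(0.286234) = 306.9080 km
v = sqrt(mu/r) = 7604.7276 m/s = 7.6047 km/s
strips/day = v*86400/40075 = 7.6047*86400/40075 = 16.3955
coverage/day = strips * swath = 16.3955 * 306.9080 = 5031.9013 km
revisit = 40075 / 5031.9013 = 7.9642 days

7.9642 days


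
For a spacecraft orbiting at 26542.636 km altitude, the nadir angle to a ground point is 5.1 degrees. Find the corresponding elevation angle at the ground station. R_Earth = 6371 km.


r = R_E + alt = 32913.6360 km
Law of sines in the satellite / Earth-center / ground-point triangle:
  sin(nadir)/R_E = sin(90 + el)/r  =>  cos(el) = (r/R_E)*sin(nadir)
cos(el) = (32913.6360 / 6371.0000) * sin(5.1 deg) = 0.4592426
el = arccos(0.4592426) = 62.6618 deg
(Earth-central angle = 90 - nadir - el = 22.2382 deg)

62.6618 degrees


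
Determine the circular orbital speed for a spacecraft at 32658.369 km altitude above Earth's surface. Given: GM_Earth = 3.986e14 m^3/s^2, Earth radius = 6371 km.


r = R_E + alt = 6371.0 + 32658.369 = 39029.3690 km = 3.9029369e+07 m
v = sqrt(mu/r) = sqrt(3.986e14 / 3.9029369e+07) = 3195.7506 m/s = 3.1958 km/s

3.1958 km/s


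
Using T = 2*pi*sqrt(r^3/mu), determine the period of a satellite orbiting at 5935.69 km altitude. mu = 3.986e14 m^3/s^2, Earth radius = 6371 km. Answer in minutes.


r = 12306.6900 km = 1.230669e+07 m
T = 2*pi*sqrt(r^3/mu) = 2*pi*sqrt(1.863905e+21 / 3.986e14)
T = 13586.9855 s = 226.4498 min

226.4498 minutes


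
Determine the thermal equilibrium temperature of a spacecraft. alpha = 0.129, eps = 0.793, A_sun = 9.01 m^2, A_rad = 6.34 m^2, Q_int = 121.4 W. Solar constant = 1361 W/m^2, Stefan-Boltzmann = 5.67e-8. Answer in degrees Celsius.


Numerator = alpha*S*A_sun + Q_int = 0.129*1361*9.01 + 121.4 = 1703.2767 W
Denominator = eps*sigma*A_rad = 0.793*5.67e-8*6.34 = 2.8506605e-07 W/K^4
T^4 = 5.9750246e+09 K^4
T = 278.0257 K = 4.8757 C

4.8757 degrees Celsius


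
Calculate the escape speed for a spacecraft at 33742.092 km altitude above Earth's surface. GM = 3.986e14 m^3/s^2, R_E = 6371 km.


r = 6371.0 + 33742.092 = 40113.0920 km = 4.0113092e+07 m
v_esc = sqrt(2*mu/r) = sqrt(2*3.986e14 / 4.0113092e+07)
v_esc = 4458.0052 m/s = 4.4580 km/s

4.4580 km/s


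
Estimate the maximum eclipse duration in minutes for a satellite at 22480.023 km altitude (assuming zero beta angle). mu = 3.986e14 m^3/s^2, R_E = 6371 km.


r = 28851.0230 km
T = 812.8339 min
Eclipse fraction = arcsin(R_E/r)/pi = arcsin(6371.0000/28851.0230)/pi
= arcsin(0.2208241)/pi = 0.07087466
Eclipse duration = 0.07087466 * 812.8339 = 57.6093 min

57.6093 minutes


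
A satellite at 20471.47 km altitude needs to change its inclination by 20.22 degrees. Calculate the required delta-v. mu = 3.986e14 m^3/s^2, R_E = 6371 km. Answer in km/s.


r = 26842.4700 km = 2.684247e+07 m
V = sqrt(mu/r) = 3853.5182 m/s
di = 20.22 deg = 0.3529056 rad
dV = 2*V*sin(di/2) = 2*3853.5182*sin(0.1764528)
dV = 1352.8820 m/s = 1.3529 km/s

1.3529 km/s


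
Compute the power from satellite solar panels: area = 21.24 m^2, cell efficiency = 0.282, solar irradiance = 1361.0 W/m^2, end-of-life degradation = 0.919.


P = area * eta * S * degradation
P = 21.24 * 0.282 * 1361.0 * 0.919
P = 7491.6462 W

7491.6462 W


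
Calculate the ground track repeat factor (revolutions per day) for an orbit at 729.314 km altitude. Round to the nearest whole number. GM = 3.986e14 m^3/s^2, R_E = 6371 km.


r = 7.100314e+06 m
T = 2*pi*sqrt(r^3/mu) = 5954.2567 s = 99.2376 min
revs/day = 1440 / 99.2376 = 14.5106
Rounded: 15 revolutions per day

15 revolutions per day


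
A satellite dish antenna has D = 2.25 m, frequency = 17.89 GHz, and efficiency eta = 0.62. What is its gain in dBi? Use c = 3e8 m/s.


lambda = c/f = 3e8 / 1.789e+10 = 0.01676914 m
G = eta*(pi*D/lambda)^2 = 0.62*(pi*2.25/0.01676914)^2
G = 110162.7181 (linear)
G = 10*log10(110162.7181) = 50.4203 dBi

50.4203 dBi


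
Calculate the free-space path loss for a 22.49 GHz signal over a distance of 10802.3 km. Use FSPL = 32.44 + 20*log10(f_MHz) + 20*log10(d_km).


f = 22.49 GHz = 22490.0000 MHz
d = 10802.3 km
FSPL = 32.44 + 20*log10(22490.0000) + 20*log10(10802.3)
FSPL = 32.44 + 87.0398 + 80.6703
FSPL = 200.1501 dB

200.1501 dB


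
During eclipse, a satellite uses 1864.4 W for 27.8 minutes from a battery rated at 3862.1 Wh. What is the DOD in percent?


E_used = P * t / 60 = 1864.4 * 27.8 / 60 = 863.8387 Wh
DOD = E_used / E_total * 100 = 863.8387 / 3862.1 * 100
DOD = 22.3671 %

22.3671 %


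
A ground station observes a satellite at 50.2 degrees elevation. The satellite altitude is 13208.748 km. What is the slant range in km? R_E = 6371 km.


h = 13208.748 km, el = 50.2 deg
d = -R_E*sin(el) + sqrt((R_E*sin(el))^2 + 2*R_E*h + h^2)
d = -6371.0000*sin(0.8761553) + sqrt((6371.0000*0.7682835)^2 + 2*6371.0000*13208.748 + 13208.748^2)
d = 14255.6003 km

14255.6003 km


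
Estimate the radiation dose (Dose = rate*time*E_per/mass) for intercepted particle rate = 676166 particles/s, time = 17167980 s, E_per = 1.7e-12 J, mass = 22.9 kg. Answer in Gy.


Total energy deposited = rate * time * E_per
  = 676166 * 17167980 * 1.7e-12 = 19.7343 J
Dose = E_total / mass = 19.7343 / 22.9
Dose = 0.8617593 Gy

0.8618 Gy


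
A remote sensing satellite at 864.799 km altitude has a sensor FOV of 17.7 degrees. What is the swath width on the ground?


FOV = 17.7 deg = 0.3089233 rad
swath = 2 * alt * tan(FOV/2) = 2 * 864.799 * tan(0.1544616)
swath = 2 * 864.799 * 0.1557019
swath = 269.3017 km

269.3017 km


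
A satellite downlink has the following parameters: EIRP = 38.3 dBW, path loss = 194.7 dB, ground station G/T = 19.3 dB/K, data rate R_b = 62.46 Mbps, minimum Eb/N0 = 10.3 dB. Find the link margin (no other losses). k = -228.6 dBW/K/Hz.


C/N0 = EIRP - FSPL + G/T - k = 38.3 - 194.7 + 19.3 - (-228.6)
C/N0 = 91.5000 dB-Hz
R_b = 62.46 Mbps = 6.246e+07 bps -> 10*log10(R_b) = 77.9560 dB-Hz
Eb/N0 = C/N0 - 10*log10(R_b) = 91.5000 - 77.9560 = 13.5440 dB
Margin = Eb/N0 - Eb/N0_req = 13.5440 - 10.3 = 3.2440 dB (link closes)

3.2440 dB


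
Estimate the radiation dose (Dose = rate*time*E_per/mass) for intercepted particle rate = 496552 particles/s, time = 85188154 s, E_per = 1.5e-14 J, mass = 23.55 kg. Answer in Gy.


Total energy deposited = rate * time * E_per
  = 496552 * 85188154 * 1.5e-14 = 0.6345052 J
Dose = E_total / mass = 0.6345052 / 23.55
Dose = 0.0269429 Gy

0.0269 Gy


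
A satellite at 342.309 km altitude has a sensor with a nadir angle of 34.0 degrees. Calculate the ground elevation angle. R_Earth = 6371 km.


r = R_E + alt = 6713.3090 km
Law of sines in the satellite / Earth-center / ground-point triangle:
  sin(nadir)/R_E = sin(90 + el)/r  =>  cos(el) = (r/R_E)*sin(nadir)
cos(el) = (6713.3090 / 6371.0000) * sin(34.0 deg) = 0.5892379
el = arccos(0.5892379) = 53.8971 deg
(Earth-central angle = 90 - nadir - el = 2.1029 deg)

53.8971 degrees


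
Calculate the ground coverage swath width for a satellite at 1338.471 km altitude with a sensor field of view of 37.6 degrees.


FOV = 37.6 deg = 0.6562438 rad
swath = 2 * alt * tan(FOV/2) = 2 * 1338.471 * tan(0.3281219)
swath = 2 * 1338.471 * 0.3404278
swath = 911.3054 km

911.3054 km


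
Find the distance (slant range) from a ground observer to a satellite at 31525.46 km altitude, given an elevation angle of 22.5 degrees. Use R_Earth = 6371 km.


h = 31525.46 km, el = 22.5 deg
d = -R_E*sin(el) + sqrt((R_E*sin(el))^2 + 2*R_E*h + h^2)
d = -6371.0000*sin(0.3926991) + sqrt((6371.0000*0.3826834)^2 + 2*6371.0000*31525.46 + 31525.46^2)
d = 34998.4869 km

34998.4869 km


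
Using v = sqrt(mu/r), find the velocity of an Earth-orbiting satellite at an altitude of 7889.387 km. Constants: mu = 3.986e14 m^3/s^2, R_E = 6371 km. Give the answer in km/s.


r = R_E + alt = 6371.0 + 7889.387 = 14260.3870 km = 1.4260387e+07 m
v = sqrt(mu/r) = sqrt(3.986e14 / 1.4260387e+07) = 5286.9231 m/s = 5.2869 km/s

5.2869 km/s


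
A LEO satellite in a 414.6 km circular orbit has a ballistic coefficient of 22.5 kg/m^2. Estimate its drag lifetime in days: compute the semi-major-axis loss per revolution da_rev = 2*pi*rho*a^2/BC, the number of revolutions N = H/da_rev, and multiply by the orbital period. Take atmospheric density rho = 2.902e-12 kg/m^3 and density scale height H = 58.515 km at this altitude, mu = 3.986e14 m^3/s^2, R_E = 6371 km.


a = R_E + alt = 6785.6000 km = 6.7856e+06 m
da_rev = 2*pi*rho*a^2/BC = 2*pi*2.902e-12*(6.7856e+06)^2/22.5 = 37.313954 m per revolution
N = H/da_rev = 58515.0000 m / 37.313954 m = 1568.1801 revolutions
P = 2*pi*sqrt(a^3/mu) = 5562.8020 s
lifetime = N*P = 1568.1801 * 5562.8020 = 8.7234755e+06 s = 100.9662 days

100.9662 days


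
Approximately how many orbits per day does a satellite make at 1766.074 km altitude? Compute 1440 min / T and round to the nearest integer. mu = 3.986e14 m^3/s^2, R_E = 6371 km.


r = 8.137074e+06 m
T = 2*pi*sqrt(r^3/mu) = 7304.8890 s = 121.7481 min
revs/day = 1440 / 121.7481 = 11.8277
Rounded: 12 revolutions per day

12 revolutions per day


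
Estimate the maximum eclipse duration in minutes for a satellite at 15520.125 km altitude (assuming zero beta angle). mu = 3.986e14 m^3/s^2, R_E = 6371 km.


r = 21891.1250 km
T = 537.2323 min
Eclipse fraction = arcsin(R_E/r)/pi = arcsin(6371.0000/21891.1250)/pi
= arcsin(0.2910312)/pi = 0.09399834
Eclipse duration = 0.09399834 * 537.2323 = 50.4989 min

50.4989 minutes


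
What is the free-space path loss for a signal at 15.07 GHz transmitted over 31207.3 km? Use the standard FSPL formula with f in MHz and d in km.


f = 15.07 GHz = 15070.0000 MHz
d = 31207.3 km
FSPL = 32.44 + 20*log10(15070.0000) + 20*log10(31207.3)
FSPL = 32.44 + 83.5623 + 89.8851
FSPL = 205.8874 dB

205.8874 dB


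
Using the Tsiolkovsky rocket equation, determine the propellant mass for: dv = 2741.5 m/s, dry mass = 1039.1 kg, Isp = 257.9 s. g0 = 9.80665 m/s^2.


ve = Isp * g0 = 257.9 * 9.80665 = 2529.135035 m/s
mass ratio = exp(dv/ve) = exp(2741.5/2529.135035) = 2.95638556
m_prop = m_dry * (mr - 1) = 1039.1 * (2.95638556 - 1)
m_prop = 2032.8802 kg

2032.8802 kg


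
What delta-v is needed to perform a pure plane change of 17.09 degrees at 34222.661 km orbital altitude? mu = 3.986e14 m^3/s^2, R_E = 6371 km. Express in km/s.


r = 40593.6610 km = 4.0593661e+07 m
V = sqrt(mu/r) = 3133.5710 m/s
di = 17.09 deg = 0.2982768 rad
dV = 2*V*sin(di/2) = 2*3133.5710*sin(0.1491384)
dV = 931.2104 m/s = 0.9312104 km/s

0.9312 km/s


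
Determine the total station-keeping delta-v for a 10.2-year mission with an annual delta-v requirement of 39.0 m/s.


dV = rate * years = 39.0 * 10.2
dV = 397.8000 m/s

397.8000 m/s


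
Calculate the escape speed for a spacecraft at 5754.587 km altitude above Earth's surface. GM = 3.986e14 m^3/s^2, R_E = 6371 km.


r = 6371.0 + 5754.587 = 12125.5870 km = 1.2125587e+07 m
v_esc = sqrt(2*mu/r) = sqrt(2*3.986e14 / 1.2125587e+07)
v_esc = 8108.3457 m/s = 8.1083 km/s

8.1083 km/s


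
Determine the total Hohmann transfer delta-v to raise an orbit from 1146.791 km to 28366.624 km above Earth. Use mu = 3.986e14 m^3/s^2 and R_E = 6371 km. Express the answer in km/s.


r1 = 7517.7910 km = 7.517791e+06 m
r2 = 34737.6240 km = 3.4737624e+07 m
dv1 = sqrt(mu/r1)*(sqrt(2*r2/(r1+r2)) - 1) = 2055.2409 m/s
dv2 = sqrt(mu/r2)*(1 - sqrt(2*r1/(r1+r2))) = 1366.7830 m/s
total dv = |dv1| + |dv2| = 2055.2409 + 1366.7830 = 3422.0240 m/s = 3.4220 km/s

3.4220 km/s


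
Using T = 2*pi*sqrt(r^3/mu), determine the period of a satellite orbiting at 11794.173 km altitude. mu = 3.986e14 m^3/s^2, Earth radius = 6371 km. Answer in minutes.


r = 18165.1730 km = 1.8165173e+07 m
T = 2*pi*sqrt(r^3/mu) = 2*pi*sqrt(5.9940259e+21 / 3.986e14)
T = 24365.2307 s = 406.0872 min

406.0872 minutes


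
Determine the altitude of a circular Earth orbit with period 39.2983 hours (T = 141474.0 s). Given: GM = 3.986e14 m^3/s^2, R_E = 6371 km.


T = 141474.0 s
r = (mu*T^2/(4*pi^2))^(1/3) = (3.986e14 * 141474.0^2 / (4*pi^2))^(1/3)
r = 5.8682725e+07 m = 58682.7252 km
alt = r - R_E = 58682.7252 - 6371 = 52311.7252 km

52311.7252 km


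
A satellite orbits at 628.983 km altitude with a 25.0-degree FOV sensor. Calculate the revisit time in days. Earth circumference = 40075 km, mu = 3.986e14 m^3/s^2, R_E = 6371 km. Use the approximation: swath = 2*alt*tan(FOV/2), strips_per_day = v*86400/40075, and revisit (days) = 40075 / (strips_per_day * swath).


swath = 2*628.983*tan(0.2181662) = 278.8843 km
v = sqrt(mu/r) = 7546.0583 m/s = 7.5461 km/s
strips/day = v*86400/40075 = 7.5461*86400/40075 = 16.2690
coverage/day = strips * swath = 16.2690 * 278.8843 = 4537.1643 km
revisit = 40075 / 4537.1643 = 8.8326 days

8.8326 days


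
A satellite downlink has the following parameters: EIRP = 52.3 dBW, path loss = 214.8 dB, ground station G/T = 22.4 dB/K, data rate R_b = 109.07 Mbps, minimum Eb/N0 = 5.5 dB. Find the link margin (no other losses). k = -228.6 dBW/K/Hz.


C/N0 = EIRP - FSPL + G/T - k = 52.3 - 214.8 + 22.4 - (-228.6)
C/N0 = 88.5000 dB-Hz
R_b = 109.07 Mbps = 1.0907e+08 bps -> 10*log10(R_b) = 80.3771 dB-Hz
Eb/N0 = C/N0 - 10*log10(R_b) = 88.5000 - 80.3771 = 8.1229 dB
Margin = Eb/N0 - Eb/N0_req = 8.1229 - 5.5 = 2.6229 dB (link closes)

2.6229 dB


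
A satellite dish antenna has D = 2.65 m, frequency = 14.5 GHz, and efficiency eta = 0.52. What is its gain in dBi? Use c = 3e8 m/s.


lambda = c/f = 3e8 / 1.45e+10 = 0.02068966 m
G = eta*(pi*D/lambda)^2 = 0.52*(pi*2.65/0.02068966)^2
G = 84195.3937 (linear)
G = 10*log10(84195.3937) = 49.2529 dBi

49.2529 dBi


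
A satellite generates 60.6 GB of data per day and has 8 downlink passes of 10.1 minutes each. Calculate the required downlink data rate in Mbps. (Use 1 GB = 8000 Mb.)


total contact time = 8 * 10.1 * 60 = 4848.0000 s
data = 60.6 GB = 484800.0000 Mb
rate = 484800.0000 / 4848.0000 = 100.0000 Mbps

100.0000 Mbps


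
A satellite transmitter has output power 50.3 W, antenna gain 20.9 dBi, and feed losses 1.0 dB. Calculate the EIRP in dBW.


Pt = 50.3 W = 17.0157 dBW
EIRP = Pt_dBW + Gt - losses = 17.0157 + 20.9 - 1.0 = 36.9157 dBW

36.9157 dBW


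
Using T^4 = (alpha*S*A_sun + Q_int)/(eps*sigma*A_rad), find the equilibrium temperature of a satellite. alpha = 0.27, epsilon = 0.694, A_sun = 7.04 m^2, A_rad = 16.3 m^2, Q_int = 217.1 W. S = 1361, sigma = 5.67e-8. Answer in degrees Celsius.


Numerator = alpha*S*A_sun + Q_int = 0.27*1361*7.04 + 217.1 = 2804.0888 W
Denominator = eps*sigma*A_rad = 0.694*5.67e-8*16.3 = 6.4140174e-07 W/K^4
T^4 = 4.3718135e+09 K^4
T = 257.1375 K = -16.0125 C

-16.0125 degrees Celsius


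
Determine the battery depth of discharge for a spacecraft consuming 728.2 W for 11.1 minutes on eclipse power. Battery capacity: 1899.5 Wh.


E_used = P * t / 60 = 728.2 * 11.1 / 60 = 134.7170 Wh
DOD = E_used / E_total * 100 = 134.7170 / 1899.5 * 100
DOD = 7.0922 %

7.0922 %


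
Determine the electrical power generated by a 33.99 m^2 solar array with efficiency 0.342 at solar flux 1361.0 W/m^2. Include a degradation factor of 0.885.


P = area * eta * S * degradation
P = 33.99 * 0.342 * 1361.0 * 0.885
P = 14001.6322 W

14001.6322 W


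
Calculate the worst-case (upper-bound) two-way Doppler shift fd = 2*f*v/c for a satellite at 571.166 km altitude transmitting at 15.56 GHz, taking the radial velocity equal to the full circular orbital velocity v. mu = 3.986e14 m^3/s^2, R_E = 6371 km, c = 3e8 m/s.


r = 6.942166e+06 m
v = sqrt(mu/r) = 7577.4163 m/s (worst-case radial velocity)
f = 15.56 GHz = 1.556e+10 Hz
fd = 2*f*v/c = 2*1.556e+10*7577.4163/3.0e+08
fd = 786030.6548 Hz

786030.6548 Hz


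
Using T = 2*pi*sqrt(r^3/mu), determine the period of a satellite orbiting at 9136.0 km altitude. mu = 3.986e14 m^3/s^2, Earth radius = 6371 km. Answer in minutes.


r = 15507.0000 km = 1.5507e+07 m
T = 2*pi*sqrt(r^3/mu) = 2*pi*sqrt(3.7289225e+21 / 3.986e14)
T = 19217.7660 s = 320.2961 min

320.2961 minutes


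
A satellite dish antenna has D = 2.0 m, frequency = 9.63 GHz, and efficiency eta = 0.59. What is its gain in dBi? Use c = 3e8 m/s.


lambda = c/f = 3e8 / 9.63e+09 = 0.03115265 m
G = eta*(pi*D/lambda)^2 = 0.59*(pi*2.0/0.03115265)^2
G = 24000.5842 (linear)
G = 10*log10(24000.5842) = 43.8022 dBi

43.8022 dBi


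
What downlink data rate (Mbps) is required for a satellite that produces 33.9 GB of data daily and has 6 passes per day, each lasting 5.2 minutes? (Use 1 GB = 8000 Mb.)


total contact time = 6 * 5.2 * 60 = 1872.0000 s
data = 33.9 GB = 271200.0000 Mb
rate = 271200.0000 / 1872.0000 = 144.8718 Mbps

144.8718 Mbps


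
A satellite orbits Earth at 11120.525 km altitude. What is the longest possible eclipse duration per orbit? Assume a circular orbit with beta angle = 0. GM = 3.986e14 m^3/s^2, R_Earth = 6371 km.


r = 17491.5250 km
T = 383.7086 min
Eclipse fraction = arcsin(R_E/r)/pi = arcsin(6371.0000/17491.5250)/pi
= arcsin(0.3642335)/pi = 0.118669
Eclipse duration = 0.118669 * 383.7086 = 45.5343 min

45.5343 minutes


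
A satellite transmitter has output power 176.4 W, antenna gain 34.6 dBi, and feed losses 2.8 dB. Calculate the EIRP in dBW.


Pt = 176.4 W = 22.4650 dBW
EIRP = Pt_dBW + Gt - losses = 22.4650 + 34.6 - 2.8 = 54.2650 dBW

54.2650 dBW


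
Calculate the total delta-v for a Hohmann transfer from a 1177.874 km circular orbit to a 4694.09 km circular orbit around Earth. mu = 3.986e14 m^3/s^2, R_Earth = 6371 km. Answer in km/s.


r1 = 7548.8740 km = 7.548874e+06 m
r2 = 11065.0900 km = 1.106509e+07 m
dv1 = sqrt(mu/r1)*(sqrt(2*r2/(r1+r2)) - 1) = 656.6614 m/s
dv2 = sqrt(mu/r2)*(1 - sqrt(2*r1/(r1+r2))) = 596.5336 m/s
total dv = |dv1| + |dv2| = 656.6614 + 596.5336 = 1253.1950 m/s = 1.2532 km/s

1.2532 km/s


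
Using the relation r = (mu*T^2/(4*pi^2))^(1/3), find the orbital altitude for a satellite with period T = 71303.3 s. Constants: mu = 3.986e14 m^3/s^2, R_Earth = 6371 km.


T = 71303.3 s
r = (mu*T^2/(4*pi^2))^(1/3) = (3.986e14 * 71303.3^2 / (4*pi^2))^(1/3)
r = 3.716484e+07 m = 37164.8404 km
alt = r - R_E = 37164.8404 - 6371 = 30793.8404 km

30793.8404 km


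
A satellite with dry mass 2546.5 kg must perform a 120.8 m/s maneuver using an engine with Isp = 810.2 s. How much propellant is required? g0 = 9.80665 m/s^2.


ve = Isp * g0 = 810.2 * 9.80665 = 7945.347830 m/s
mass ratio = exp(dv/ve) = exp(120.8/7945.347830) = 1.01532003
m_prop = m_dry * (mr - 1) = 2546.5 * (1.01532003 - 1)
m_prop = 39.0125 kg

39.0125 kg


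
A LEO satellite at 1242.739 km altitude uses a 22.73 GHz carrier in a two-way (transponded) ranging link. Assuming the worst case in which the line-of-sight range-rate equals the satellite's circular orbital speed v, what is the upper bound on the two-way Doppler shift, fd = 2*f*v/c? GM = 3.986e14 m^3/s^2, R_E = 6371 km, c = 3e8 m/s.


r = 7.613739e+06 m
v = sqrt(mu/r) = 7235.5184 m/s (worst-case radial velocity)
f = 22.73 GHz = 2.273e+10 Hz
fd = 2*f*v/c = 2*2.273e+10*7235.5184/3.0e+08
fd = 1.0964222e+06 Hz

1.0964e+06 Hz


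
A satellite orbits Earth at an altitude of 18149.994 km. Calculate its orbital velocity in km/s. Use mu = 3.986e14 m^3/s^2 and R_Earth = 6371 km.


r = R_E + alt = 6371.0 + 18149.994 = 24520.9940 km = 2.4520994e+07 m
v = sqrt(mu/r) = sqrt(3.986e14 / 2.4520994e+07) = 4031.8059 m/s = 4.0318 km/s

4.0318 km/s


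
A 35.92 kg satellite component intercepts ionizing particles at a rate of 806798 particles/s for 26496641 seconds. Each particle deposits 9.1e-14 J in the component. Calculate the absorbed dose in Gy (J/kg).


Total energy deposited = rate * time * E_per
  = 806798 * 26496641 * 9.1e-14 = 1.9453 J
Dose = E_total / mass = 1.9453 / 35.92
Dose = 0.05415776 Gy

0.0542 Gy


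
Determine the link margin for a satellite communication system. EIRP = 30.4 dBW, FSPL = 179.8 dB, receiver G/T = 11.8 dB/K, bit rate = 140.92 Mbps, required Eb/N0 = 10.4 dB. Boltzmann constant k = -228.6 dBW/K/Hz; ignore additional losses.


C/N0 = EIRP - FSPL + G/T - k = 30.4 - 179.8 + 11.8 - (-228.6)
C/N0 = 91.0000 dB-Hz
R_b = 140.92 Mbps = 1.4092e+08 bps -> 10*log10(R_b) = 81.4897 dB-Hz
Eb/N0 = C/N0 - 10*log10(R_b) = 91.0000 - 81.4897 = 9.5103 dB
Margin = Eb/N0 - Eb/N0_req = 9.5103 - 10.4 = -0.8897263 dB (negative margin: link does not close)

-0.8897 dB


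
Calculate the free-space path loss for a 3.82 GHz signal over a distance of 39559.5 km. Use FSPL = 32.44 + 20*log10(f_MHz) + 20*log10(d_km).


f = 3.82 GHz = 3820.0000 MHz
d = 39559.5 km
FSPL = 32.44 + 20*log10(3820.0000) + 20*log10(39559.5)
FSPL = 32.44 + 71.6413 + 91.9450
FSPL = 196.0263 dB

196.0263 dB


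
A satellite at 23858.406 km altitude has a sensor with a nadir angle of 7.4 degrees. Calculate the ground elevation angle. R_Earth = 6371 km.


r = R_E + alt = 30229.4060 km
Law of sines in the satellite / Earth-center / ground-point triangle:
  sin(nadir)/R_E = sin(90 + el)/r  =>  cos(el) = (r/R_E)*sin(nadir)
cos(el) = (30229.4060 / 6371.0000) * sin(7.4 deg) = 0.6111151
el = arccos(0.6111151) = 52.3298 deg
(Earth-central angle = 90 - nadir - el = 30.2702 deg)

52.3298 degrees


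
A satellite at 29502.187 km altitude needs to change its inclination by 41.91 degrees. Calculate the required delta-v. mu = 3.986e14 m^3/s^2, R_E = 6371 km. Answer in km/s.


r = 35873.1870 km = 3.5873187e+07 m
V = sqrt(mu/r) = 3333.3711 m/s
di = 41.91 deg = 0.7314675 rad
dV = 2*V*sin(di/2) = 2*3333.3711*sin(0.3657337)
dV = 2384.2577 m/s = 2.3843 km/s

2.3843 km/s


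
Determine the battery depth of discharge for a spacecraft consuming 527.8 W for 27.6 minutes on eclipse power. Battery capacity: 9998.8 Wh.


E_used = P * t / 60 = 527.8 * 27.6 / 60 = 242.7880 Wh
DOD = E_used / E_total * 100 = 242.7880 / 9998.8 * 100
DOD = 2.4282 %

2.4282 %


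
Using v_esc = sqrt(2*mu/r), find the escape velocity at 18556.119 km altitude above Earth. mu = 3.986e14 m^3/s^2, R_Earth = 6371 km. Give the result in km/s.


r = 6371.0 + 18556.119 = 24927.1190 km = 2.4927119e+07 m
v_esc = sqrt(2*mu/r) = sqrt(2*3.986e14 / 2.4927119e+07)
v_esc = 5655.1952 m/s = 5.6552 km/s

5.6552 km/s


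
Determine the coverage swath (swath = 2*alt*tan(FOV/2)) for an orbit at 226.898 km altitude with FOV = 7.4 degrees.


FOV = 7.4 deg = 0.1291544 rad
swath = 2 * alt * tan(FOV/2) = 2 * 226.898 * tan(0.06457718)
swath = 2 * 226.898 * 0.0646671
swath = 29.3457 km

29.3457 km


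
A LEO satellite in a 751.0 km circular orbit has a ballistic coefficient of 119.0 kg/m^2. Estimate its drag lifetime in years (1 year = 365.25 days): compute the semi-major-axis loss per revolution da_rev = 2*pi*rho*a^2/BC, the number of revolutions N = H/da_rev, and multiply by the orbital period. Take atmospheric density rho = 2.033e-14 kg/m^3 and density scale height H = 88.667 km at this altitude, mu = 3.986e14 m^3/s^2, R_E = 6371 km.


a = R_E + alt = 7122.0000 km = 7.122e+06 m
da_rev = 2*pi*rho*a^2/BC = 2*pi*2.033e-14*(7.122e+06)^2/119.0 = 0.0544470337 m per revolution
N = H/da_rev = 88667.0000 m / 0.0544470337 m = 1.6285001e+06 revolutions
P = 2*pi*sqrt(a^3/mu) = 5981.5560 s
lifetime = N*P = 1.6285001e+06 * 5981.5560 = 9.7409646e+09 s = 112742.6459 days
years = 112742.6459 / 365.25 = 308.6725 years

308.6725 years


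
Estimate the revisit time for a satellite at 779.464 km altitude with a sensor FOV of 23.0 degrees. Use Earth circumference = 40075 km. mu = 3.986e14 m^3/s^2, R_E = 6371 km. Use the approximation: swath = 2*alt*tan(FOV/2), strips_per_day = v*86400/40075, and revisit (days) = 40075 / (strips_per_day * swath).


swath = 2*779.464*tan(0.2007129) = 317.1675 km
v = sqrt(mu/r) = 7466.2329 m/s = 7.4662 km/s
strips/day = v*86400/40075 = 7.4662*86400/40075 = 16.0969
coverage/day = strips * swath = 16.0969 * 317.1675 = 5105.4074 km
revisit = 40075 / 5105.4074 = 7.8495 days

7.8495 days


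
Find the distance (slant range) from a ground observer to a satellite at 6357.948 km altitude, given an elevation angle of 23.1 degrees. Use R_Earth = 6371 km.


h = 6357.948 km, el = 23.1 deg
d = -R_E*sin(el) + sqrt((R_E*sin(el))^2 + 2*R_E*h + h^2)
d = -6371.0000*sin(0.4031711) + sqrt((6371.0000*0.3923371)^2 + 2*6371.0000*6357.948 + 6357.948^2)
d = 8800.1713 km

8800.1713 km


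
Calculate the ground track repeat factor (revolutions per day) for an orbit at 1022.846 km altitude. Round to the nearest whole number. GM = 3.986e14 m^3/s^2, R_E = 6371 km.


r = 7.393846e+06 m
T = 2*pi*sqrt(r^3/mu) = 6327.2766 s = 105.4546 min
revs/day = 1440 / 105.4546 = 13.6552
Rounded: 14 revolutions per day

14 revolutions per day


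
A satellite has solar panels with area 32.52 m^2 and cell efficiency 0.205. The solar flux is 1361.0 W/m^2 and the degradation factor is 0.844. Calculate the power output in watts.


P = area * eta * S * degradation
P = 32.52 * 0.205 * 1361.0 * 0.844
P = 7657.8168 W

7657.8168 W


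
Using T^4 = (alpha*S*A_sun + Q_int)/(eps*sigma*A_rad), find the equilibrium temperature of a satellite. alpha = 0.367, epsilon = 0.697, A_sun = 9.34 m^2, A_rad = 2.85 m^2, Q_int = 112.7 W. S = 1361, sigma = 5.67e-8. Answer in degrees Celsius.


Numerator = alpha*S*A_sun + Q_int = 0.367*1361*9.34 + 112.7 = 4777.9086 W
Denominator = eps*sigma*A_rad = 0.697*5.67e-8*2.85 = 1.1263171e-07 W/K^4
T^4 = 4.2420632e+10 K^4
T = 453.8311 K = 180.6811 C

180.6811 degrees Celsius


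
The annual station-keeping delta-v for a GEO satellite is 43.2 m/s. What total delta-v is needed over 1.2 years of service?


dV = rate * years = 43.2 * 1.2
dV = 51.8400 m/s

51.8400 m/s


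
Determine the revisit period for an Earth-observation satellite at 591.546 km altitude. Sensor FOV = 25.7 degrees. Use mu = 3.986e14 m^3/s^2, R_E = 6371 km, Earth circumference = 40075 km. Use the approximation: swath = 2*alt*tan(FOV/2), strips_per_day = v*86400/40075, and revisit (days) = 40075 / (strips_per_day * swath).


swath = 2*591.546*tan(0.2242748) = 269.8779 km
v = sqrt(mu/r) = 7566.3183 m/s = 7.5663 km/s
strips/day = v*86400/40075 = 7.5663*86400/40075 = 16.3127
coverage/day = strips * swath = 16.3127 * 269.8779 = 4402.4261 km
revisit = 40075 / 4402.4261 = 9.1029 days

9.1029 days


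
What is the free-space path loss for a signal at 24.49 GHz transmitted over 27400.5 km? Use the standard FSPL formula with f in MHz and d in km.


f = 24.49 GHz = 24490.0000 MHz
d = 27400.5 km
FSPL = 32.44 + 20*log10(24490.0000) + 20*log10(27400.5)
FSPL = 32.44 + 87.7798 + 88.7552
FSPL = 208.9749 dB

208.9749 dB


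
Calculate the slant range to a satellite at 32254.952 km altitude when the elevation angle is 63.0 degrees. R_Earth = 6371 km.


h = 32254.952 km, el = 63.0 deg
d = -R_E*sin(el) + sqrt((R_E*sin(el))^2 + 2*R_E*h + h^2)
d = -6371.0000*sin(1.0996) + sqrt((6371.0000*0.8910065)^2 + 2*6371.0000*32254.952 + 32254.952^2)
d = 32840.9044 km

32840.9044 km


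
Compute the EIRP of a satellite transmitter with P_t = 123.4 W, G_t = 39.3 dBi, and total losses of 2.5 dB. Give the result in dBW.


Pt = 123.4 W = 20.9132 dBW
EIRP = Pt_dBW + Gt - losses = 20.9132 + 39.3 - 2.5 = 57.7132 dBW

57.7132 dBW


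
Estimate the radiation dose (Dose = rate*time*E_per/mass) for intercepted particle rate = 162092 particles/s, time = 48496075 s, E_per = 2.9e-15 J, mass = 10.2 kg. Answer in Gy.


Total energy deposited = rate * time * E_per
  = 162092 * 48496075 * 2.9e-15 = 0.02279639 J
Dose = E_total / mass = 0.02279639 / 10.2
Dose = 0.002234941 Gy

0.0022 Gy


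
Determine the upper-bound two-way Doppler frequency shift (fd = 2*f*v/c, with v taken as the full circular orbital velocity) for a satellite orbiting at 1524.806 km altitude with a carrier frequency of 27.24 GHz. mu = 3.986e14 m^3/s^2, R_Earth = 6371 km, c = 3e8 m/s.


r = 7.895806e+06 m
v = sqrt(mu/r) = 7105.1036 m/s (worst-case radial velocity)
f = 27.24 GHz = 2.724e+10 Hz
fd = 2*f*v/c = 2*2.724e+10*7105.1036/3.0e+08
fd = 1.2902868e+06 Hz

1.2903e+06 Hz


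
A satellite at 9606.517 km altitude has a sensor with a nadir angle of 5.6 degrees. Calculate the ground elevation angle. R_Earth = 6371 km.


r = R_E + alt = 15977.5170 km
Law of sines in the satellite / Earth-center / ground-point triangle:
  sin(nadir)/R_E = sin(90 + el)/r  =>  cos(el) = (r/R_E)*sin(nadir)
cos(el) = (15977.5170 / 6371.0000) * sin(5.6 deg) = 0.2447233
el = arccos(0.2447233) = 75.8345 deg
(Earth-central angle = 90 - nadir - el = 8.5655 deg)

75.8345 degrees


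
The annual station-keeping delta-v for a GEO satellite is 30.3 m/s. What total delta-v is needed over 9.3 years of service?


dV = rate * years = 30.3 * 9.3
dV = 281.7900 m/s

281.7900 m/s


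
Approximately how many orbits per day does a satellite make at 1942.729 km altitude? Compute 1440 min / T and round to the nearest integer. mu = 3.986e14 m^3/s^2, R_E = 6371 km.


r = 8.313729e+06 m
T = 2*pi*sqrt(r^3/mu) = 7544.0580 s = 125.7343 min
revs/day = 1440 / 125.7343 = 11.4527
Rounded: 11 revolutions per day

11 revolutions per day


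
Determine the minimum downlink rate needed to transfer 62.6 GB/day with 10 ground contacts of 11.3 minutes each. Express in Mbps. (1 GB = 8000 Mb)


total contact time = 10 * 11.3 * 60 = 6780.0000 s
data = 62.6 GB = 500800.0000 Mb
rate = 500800.0000 / 6780.0000 = 73.8643 Mbps

73.8643 Mbps
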